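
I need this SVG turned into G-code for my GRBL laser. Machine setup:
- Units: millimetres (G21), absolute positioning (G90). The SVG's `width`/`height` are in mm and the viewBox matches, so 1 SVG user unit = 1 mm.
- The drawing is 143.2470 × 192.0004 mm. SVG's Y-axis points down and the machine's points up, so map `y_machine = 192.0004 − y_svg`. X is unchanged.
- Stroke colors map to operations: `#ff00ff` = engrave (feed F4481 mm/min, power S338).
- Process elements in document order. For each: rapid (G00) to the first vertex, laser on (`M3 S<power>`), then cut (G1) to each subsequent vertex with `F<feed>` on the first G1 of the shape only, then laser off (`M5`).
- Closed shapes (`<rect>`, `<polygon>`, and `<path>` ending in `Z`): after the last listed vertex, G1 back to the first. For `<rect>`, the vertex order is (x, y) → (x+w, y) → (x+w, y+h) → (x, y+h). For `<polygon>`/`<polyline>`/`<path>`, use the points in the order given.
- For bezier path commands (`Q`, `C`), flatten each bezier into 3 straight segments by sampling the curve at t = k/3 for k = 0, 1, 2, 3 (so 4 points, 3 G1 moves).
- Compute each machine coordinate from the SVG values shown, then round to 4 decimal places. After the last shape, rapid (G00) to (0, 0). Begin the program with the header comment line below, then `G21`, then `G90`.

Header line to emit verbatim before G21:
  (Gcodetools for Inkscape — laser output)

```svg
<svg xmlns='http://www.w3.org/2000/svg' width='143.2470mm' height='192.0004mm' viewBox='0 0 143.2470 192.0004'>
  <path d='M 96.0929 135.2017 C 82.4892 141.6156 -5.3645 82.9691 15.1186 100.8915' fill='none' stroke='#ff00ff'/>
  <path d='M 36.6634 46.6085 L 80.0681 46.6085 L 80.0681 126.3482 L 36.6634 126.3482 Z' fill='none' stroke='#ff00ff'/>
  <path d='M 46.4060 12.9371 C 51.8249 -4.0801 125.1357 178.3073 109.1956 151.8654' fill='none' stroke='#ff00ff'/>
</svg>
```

viewBox `0 0 143.2470 192.0004` with mm width/height → 1 unit = 1 mm. Flip: y_m = 192.0004 − y_svg.

**Shape 1** — `<path>` cubic bezier, stroke `#ff00ff` → engrave (S338, F4481). Control points (SVG): P0=(96.0929,135.2017), P1=(82.4892,141.6156), P2=(-5.3645,82.9691), P3=(15.1186,100.8915); sampled at t=k/3. Machine vertices: (96.0929,56.7987) → (64.5017,66.8261) → (23.9853,88.7539) → (15.1186,91.1089). Open path.

**Shape 2** — `<path>` rectangle, stroke `#ff00ff` → engrave (S338, F4481). Machine vertices: (36.6634,145.3919) → (80.0681,145.3919) → (80.0681,65.6522) → (36.6634,65.6522) → (36.6634,145.3919). Closed: final G1 returns to the first vertex.

**Shape 3** — `<path>` cubic bezier, stroke `#ff00ff` → engrave (S338, F4481). Control points (SVG): P0=(46.4060,12.9371), P1=(51.8249,-4.0801), P2=(125.1357,178.3073), P3=(109.1956,151.8654); sampled at t=k/3. Machine vertices: (46.4060,179.0633) → (68.6354,144.7321) → (101.2055,68.1831) → (109.1956,40.1350). Open path.

(Gcodetools for Inkscape — laser output)
G21
G90
G00 X96.0929 Y56.7987
M3 S338
G1 X64.5017 Y66.8261 F4481
G1 X23.9853 Y88.7539
G1 X15.1186 Y91.1089
M5
G00 X36.6634 Y145.3919
M3 S338
G1 X80.0681 Y145.3919 F4481
G1 X80.0681 Y65.6522
G1 X36.6634 Y65.6522
G1 X36.6634 Y145.3919
M5
G00 X46.4060 Y179.0633
M3 S338
G1 X68.6354 Y144.7321 F4481
G1 X101.2055 Y68.1831
G1 X109.1956 Y40.1350
M5
G00 X0.0000 Y0.0000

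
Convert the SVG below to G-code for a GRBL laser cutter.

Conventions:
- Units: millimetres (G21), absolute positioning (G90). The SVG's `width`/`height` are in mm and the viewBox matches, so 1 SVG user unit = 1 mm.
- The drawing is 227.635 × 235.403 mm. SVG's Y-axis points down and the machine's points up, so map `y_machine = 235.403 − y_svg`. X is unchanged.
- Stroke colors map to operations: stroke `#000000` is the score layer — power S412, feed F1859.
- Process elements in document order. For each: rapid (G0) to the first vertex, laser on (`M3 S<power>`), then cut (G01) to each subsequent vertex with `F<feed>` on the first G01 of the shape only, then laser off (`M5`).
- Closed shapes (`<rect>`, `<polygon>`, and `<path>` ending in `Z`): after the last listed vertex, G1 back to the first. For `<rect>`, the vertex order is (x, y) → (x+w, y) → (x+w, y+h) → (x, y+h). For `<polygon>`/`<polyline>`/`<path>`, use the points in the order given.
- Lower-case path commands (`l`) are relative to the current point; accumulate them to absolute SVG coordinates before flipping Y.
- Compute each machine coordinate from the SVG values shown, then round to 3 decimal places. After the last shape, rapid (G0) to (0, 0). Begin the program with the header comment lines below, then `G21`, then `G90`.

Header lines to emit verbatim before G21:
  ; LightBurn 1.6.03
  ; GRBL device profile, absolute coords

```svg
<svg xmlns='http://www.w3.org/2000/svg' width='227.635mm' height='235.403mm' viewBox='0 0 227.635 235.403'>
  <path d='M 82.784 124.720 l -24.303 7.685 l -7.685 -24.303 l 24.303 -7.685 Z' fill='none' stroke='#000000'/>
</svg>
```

; LightBurn 1.6.03
; GRBL device profile, absolute coords
G21
G90
G0 X82.784 Y110.683
M3 S412
G01 X58.481 Y102.998 F1859
G01 X50.796 Y127.301
G01 X75.099 Y134.986
G01 X82.784 Y110.683
M5
G0 X0.000 Y0.000

viewBox `0 0 227.635 235.403` with mm width/height → 1 unit = 1 mm. Flip: y_m = 235.403 − y_svg.

**Shape 1** — `<path>` regular polygon, stroke `#000000` → score (S412, F1859). Machine vertices: (82.784,110.683) → (58.481,102.998) → (50.796,127.301) → (75.099,134.986) → (82.784,110.683). Closed: final G1 returns to the first vertex.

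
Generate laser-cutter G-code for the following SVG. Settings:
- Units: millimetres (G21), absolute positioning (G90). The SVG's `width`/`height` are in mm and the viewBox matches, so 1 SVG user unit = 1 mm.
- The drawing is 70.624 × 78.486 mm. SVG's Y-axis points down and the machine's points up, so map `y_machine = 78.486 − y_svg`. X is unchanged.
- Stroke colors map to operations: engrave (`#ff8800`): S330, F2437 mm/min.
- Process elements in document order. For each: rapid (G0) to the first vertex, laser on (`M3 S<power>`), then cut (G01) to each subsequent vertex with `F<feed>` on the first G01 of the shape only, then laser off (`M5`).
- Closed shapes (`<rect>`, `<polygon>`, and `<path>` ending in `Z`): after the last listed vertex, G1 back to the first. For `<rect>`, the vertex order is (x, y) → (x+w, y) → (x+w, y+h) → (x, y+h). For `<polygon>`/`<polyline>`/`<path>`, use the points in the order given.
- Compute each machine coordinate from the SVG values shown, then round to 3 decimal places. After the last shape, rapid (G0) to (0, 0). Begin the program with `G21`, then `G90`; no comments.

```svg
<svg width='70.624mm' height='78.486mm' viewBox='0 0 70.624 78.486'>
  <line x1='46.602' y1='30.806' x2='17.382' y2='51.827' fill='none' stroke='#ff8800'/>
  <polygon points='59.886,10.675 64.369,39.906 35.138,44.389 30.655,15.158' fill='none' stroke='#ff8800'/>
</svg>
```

G21
G90
G0 X46.602 Y47.680
M3 S330
G01 X17.382 Y26.659 F2437
M5
G0 X59.886 Y67.811
M3 S330
G01 X64.369 Y38.580 F2437
G01 X35.138 Y34.097
G01 X30.655 Y63.328
G01 X59.886 Y67.811
M5
G0 X0.000 Y0.000

Since the viewBox matches the mm dimensions, user units are millimetres directly. The only transform is the Y-flip y_m = 78.486 − y_svg.

Shape 1 is a line segment drawn with `<line>`. Its stroke #ff8800 means engrave at S330, F2437. After flipping Y the toolpath is (46.602,47.680) → (17.382,26.659).

Shape 2 is a regular polygon drawn with `<polygon>`. Its stroke #ff8800 means engrave at S330, F2437. After flipping Y the toolpath is (59.886,67.811) → (64.369,38.580) → (35.138,34.097) → (30.655,63.328) → (59.886,67.811), returning to the start.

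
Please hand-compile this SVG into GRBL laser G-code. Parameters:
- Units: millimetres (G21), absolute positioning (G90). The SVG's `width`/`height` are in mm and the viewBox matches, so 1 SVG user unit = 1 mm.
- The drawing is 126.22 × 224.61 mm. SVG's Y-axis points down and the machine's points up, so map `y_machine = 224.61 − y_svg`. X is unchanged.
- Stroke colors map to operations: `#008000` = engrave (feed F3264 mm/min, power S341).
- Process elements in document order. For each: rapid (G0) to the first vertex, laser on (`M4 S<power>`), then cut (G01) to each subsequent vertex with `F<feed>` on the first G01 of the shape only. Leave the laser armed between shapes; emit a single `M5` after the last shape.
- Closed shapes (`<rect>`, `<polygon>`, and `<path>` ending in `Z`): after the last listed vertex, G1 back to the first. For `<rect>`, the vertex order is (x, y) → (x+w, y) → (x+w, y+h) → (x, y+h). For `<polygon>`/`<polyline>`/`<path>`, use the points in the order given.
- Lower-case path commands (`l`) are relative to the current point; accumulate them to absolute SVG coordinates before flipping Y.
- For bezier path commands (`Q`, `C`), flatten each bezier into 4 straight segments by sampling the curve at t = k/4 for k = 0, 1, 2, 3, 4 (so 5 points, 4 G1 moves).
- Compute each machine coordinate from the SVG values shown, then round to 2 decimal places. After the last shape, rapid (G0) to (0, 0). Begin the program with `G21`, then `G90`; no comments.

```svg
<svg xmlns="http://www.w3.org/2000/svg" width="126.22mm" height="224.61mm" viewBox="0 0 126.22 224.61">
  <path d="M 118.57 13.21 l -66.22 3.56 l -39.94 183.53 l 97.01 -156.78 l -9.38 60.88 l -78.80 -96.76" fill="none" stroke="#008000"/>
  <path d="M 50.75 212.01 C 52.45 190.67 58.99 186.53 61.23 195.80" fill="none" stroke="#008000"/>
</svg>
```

viewBox `0 0 126.22 224.61` with mm width/height → 1 unit = 1 mm. Flip: y_m = 224.61 − y_svg.

**Shape 1** — `<path>` open polyline, stroke `#008000` → engrave (S341, F3264). Machine vertices: (118.57,211.40) → (52.35,207.84) → (12.41,24.31) → (109.42,181.09) → (100.04,120.21) → (21.24,216.97). Open path.

**Shape 2** — `<path>` cubic bezier, stroke `#008000` → engrave (S341, F3264). Control points (SVG): P0=(50.75,212.01), P1=(52.45,190.67), P2=(58.99,186.53), P3=(61.23,195.80); sampled at t=k/4. Machine vertices: (50.75,12.60) → (52.79,25.44) → (55.79,32.18) → (58.89,33.19) → (61.23,28.81). Open path.

G21
G90
G0 X118.57 Y211.40
M4 S341
G01 X52.35 Y207.84 F3264
G01 X12.41 Y24.31
G01 X109.42 Y181.09
G01 X100.04 Y120.21
G01 X21.24 Y216.97
G0 X50.75 Y12.60
M4 S341
G01 X52.79 Y25.44 F3264
G01 X55.79 Y32.18
G01 X58.89 Y33.19
G01 X61.23 Y28.81
M5
G0 X0.00 Y0.00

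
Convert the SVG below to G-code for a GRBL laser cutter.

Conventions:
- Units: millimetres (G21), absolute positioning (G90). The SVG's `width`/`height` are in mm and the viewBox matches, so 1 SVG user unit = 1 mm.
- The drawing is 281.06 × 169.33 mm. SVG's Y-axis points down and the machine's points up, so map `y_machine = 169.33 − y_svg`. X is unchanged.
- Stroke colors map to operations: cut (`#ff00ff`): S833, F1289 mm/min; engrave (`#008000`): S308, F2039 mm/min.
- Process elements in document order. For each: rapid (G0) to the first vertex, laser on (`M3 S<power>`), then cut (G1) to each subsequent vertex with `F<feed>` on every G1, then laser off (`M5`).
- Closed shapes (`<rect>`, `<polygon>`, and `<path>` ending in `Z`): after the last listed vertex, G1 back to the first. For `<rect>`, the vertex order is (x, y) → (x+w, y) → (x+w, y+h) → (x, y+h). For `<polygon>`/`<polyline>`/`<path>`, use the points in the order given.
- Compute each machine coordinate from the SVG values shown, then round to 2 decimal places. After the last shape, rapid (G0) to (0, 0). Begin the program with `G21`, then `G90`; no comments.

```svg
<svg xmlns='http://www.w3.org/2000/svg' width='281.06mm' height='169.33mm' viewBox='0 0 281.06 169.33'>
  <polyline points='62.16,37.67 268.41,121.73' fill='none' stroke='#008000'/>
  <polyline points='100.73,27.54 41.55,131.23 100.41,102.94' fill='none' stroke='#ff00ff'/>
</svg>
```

1 u = 1 mm; y_m = 169.33 − y.

[1] `<polyline>` line segment, #008000→engrave S308 F2039: (62.16,131.66) → (268.41,47.60)

[2] `<polyline>` open polyline, #ff00ff→cut S833 F1289: (100.73,141.79) → (41.55,38.10) → (100.41,66.39)

G21
G90
G0 X62.16 Y131.66
M3 S308
G1 X268.41 Y47.60 F2039
M5
G0 X100.73 Y141.79
M3 S833
G1 X41.55 Y38.10 F1289
G1 X100.41 Y66.39 F1289
M5
G0 X0.00 Y0.00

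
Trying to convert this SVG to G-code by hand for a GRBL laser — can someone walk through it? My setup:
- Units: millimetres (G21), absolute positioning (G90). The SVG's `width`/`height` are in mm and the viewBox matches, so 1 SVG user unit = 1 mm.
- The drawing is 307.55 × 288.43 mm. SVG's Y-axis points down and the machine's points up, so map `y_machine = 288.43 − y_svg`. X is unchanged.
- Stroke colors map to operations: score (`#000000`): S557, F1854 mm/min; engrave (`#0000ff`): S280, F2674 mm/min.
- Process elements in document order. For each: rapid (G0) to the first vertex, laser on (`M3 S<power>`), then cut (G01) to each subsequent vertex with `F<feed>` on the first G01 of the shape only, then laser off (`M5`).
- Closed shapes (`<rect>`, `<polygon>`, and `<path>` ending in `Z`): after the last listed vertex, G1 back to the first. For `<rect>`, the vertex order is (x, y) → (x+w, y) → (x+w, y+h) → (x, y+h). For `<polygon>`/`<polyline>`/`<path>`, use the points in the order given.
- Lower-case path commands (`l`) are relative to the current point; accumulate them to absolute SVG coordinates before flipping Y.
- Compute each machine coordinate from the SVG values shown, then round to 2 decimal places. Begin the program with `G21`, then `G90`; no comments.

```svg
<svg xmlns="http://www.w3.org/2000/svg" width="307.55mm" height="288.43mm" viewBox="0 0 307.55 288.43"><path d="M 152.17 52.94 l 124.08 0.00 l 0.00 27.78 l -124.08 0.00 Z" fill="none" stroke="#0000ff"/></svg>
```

G21
G90
G0 X152.17 Y235.49
M3 S280
G01 X276.25 Y235.49 F2674
G01 X276.25 Y207.71
G01 X152.17 Y207.71
G01 X152.17 Y235.49
M5

viewBox `0 0 307.55 288.43` with mm width/height → 1 unit = 1 mm. Flip: y_m = 288.43 − y_svg.

**Shape 1** — `<path>` rectangle, stroke `#0000ff` → engrave (S280, F2674). Machine vertices: (152.17,235.49) → (276.25,235.49) → (276.25,207.71) → (152.17,207.71) → (152.17,235.49). Closed: final G1 returns to the first vertex.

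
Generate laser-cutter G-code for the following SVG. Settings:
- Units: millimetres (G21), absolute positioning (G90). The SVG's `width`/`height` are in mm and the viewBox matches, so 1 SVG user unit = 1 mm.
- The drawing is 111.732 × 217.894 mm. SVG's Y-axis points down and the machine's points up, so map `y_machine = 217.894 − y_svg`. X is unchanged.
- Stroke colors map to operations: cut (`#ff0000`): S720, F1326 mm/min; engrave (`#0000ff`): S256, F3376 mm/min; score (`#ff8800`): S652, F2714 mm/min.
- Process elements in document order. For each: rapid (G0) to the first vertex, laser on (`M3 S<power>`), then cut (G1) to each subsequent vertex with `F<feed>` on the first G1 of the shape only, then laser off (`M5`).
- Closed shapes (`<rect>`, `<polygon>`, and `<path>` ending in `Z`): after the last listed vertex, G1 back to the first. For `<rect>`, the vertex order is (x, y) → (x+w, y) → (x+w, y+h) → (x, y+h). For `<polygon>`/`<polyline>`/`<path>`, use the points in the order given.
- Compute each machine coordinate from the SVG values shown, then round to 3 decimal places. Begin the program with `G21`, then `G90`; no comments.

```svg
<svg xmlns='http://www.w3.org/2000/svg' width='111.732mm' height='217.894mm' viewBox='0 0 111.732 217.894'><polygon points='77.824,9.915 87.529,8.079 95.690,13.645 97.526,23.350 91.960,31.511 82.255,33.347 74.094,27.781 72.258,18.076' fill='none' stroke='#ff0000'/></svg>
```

G21
G90
G0 X77.824 Y207.979
M3 S720
G1 X87.529 Y209.815 F1326
G1 X95.690 Y204.249
G1 X97.526 Y194.544
G1 X91.960 Y186.383
G1 X82.255 Y184.547
G1 X74.094 Y190.113
G1 X72.258 Y199.818
G1 X77.824 Y207.979
M5

viewBox `0 0 111.732 217.894` with mm width/height → 1 unit = 1 mm. Flip: y_m = 217.894 − y_svg.

**Shape 1** — `<polygon>` regular polygon, stroke `#ff0000` → cut (S720, F1326). Machine vertices: (77.824,207.979) → (87.529,209.815) → (95.690,204.249) → (97.526,194.544) → (91.960,186.383) → (82.255,184.547) → (74.094,190.113) → (72.258,199.818) → (77.824,207.979). Closed: final G1 returns to the first vertex.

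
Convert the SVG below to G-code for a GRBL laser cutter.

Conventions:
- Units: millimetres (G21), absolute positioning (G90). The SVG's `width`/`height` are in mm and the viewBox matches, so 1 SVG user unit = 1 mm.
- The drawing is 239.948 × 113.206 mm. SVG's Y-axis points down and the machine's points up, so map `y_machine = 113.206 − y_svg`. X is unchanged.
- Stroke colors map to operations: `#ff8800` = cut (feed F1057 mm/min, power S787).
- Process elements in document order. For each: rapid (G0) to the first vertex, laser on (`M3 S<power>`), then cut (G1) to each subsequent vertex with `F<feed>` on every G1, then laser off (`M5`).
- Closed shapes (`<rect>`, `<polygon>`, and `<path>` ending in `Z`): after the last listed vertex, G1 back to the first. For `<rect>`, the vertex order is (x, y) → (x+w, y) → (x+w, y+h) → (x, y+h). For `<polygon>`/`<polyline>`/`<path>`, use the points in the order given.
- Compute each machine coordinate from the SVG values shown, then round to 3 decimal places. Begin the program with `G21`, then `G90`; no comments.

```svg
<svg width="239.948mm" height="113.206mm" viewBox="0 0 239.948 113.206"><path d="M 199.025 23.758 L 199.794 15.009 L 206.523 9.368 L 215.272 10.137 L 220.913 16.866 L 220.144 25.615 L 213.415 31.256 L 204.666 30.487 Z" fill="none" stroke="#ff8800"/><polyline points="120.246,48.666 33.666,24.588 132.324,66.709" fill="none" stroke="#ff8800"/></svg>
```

G21
G90
G0 X199.025 Y89.448
M3 S787
G1 X199.794 Y98.197 F1057
G1 X206.523 Y103.838 F1057
G1 X215.272 Y103.069 F1057
G1 X220.913 Y96.340 F1057
G1 X220.144 Y87.591 F1057
G1 X213.415 Y81.950 F1057
G1 X204.666 Y82.719 F1057
G1 X199.025 Y89.448 F1057
M5
G0 X120.246 Y64.540
M3 S787
G1 X33.666 Y88.618 F1057
G1 X132.324 Y46.497 F1057
M5

viewBox `0 0 239.948 113.206` with mm width/height → 1 unit = 1 mm. Flip: y_m = 113.206 − y_svg.

**Shape 1** — `<path>` regular polygon, stroke `#ff8800` → cut (S787, F1057). Machine vertices: (199.025,89.448) → (199.794,98.197) → (206.523,103.838) → (215.272,103.069) → (220.913,96.340) → (220.144,87.591) → (213.415,81.950) → (204.666,82.719) → (199.025,89.448). Closed: final G1 returns to the first vertex.

**Shape 2** — `<polyline>` open polyline, stroke `#ff8800` → cut (S787, F1057). Machine vertices: (120.246,64.540) → (33.666,88.618) → (132.324,46.497). Open path.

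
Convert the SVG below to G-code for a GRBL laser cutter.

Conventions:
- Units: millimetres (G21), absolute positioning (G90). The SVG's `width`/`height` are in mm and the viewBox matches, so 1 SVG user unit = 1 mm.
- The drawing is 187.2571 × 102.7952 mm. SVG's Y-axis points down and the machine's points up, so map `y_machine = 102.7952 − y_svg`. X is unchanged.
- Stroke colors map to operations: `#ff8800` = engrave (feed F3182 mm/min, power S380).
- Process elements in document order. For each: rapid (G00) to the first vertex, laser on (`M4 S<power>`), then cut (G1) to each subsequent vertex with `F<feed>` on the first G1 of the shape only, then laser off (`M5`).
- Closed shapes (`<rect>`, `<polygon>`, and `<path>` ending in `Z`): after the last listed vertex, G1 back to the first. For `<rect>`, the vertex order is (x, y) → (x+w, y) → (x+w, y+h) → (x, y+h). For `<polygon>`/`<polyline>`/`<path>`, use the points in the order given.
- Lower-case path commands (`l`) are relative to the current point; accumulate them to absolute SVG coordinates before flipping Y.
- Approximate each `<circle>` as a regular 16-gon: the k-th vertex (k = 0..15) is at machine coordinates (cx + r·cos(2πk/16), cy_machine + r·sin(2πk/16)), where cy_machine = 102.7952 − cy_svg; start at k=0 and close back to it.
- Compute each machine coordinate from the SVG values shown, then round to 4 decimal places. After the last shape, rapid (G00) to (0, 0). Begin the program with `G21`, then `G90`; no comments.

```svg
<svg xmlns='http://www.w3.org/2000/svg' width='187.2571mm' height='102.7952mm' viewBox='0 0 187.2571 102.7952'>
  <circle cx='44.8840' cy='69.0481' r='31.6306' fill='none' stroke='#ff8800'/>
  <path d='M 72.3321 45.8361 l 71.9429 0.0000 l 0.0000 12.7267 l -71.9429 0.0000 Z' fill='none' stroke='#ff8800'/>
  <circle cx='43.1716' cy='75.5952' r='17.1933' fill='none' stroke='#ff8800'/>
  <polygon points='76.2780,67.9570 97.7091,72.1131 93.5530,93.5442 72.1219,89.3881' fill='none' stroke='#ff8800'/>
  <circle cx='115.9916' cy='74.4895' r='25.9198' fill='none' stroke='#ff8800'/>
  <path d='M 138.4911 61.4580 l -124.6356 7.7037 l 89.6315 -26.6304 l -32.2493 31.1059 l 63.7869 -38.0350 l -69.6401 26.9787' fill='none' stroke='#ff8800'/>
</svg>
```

1 u = 1 mm; y_m = 102.7952 − y.

[1] `<circle>` circle, #ff8800→engrave S380 F3182: (76.5146,33.7471) → (74.1069,45.8516) → (67.2502,56.1133) → (56.9885,62.9700) → (44.8840,65.3777) → (32.7795,62.9700) → (22.5178,56.1133) → (15.6611,45.8516) → (13.2534,33.7471) → (15.6611,21.6426) → (22.5178,11.3809) → (32.7795,4.5242) → (44.8840,2.1165) → (56.9885,4.5242) → (67.2502,11.3809) → (74.1069,21.6426) → (76.5146,33.7471) (closed)

[2] `<path>` rectangle, #ff8800→engrave S380 F3182: (72.3321,56.9591) → (144.2750,56.9591) → (144.2750,44.2324) → (72.3321,44.2324) → (72.3321,56.9591) (closed)

[3] `<circle>` circle, #ff8800→engrave S380 F3182: (60.3649,27.2000) → (59.0561,33.7796) → (55.3291,39.3575) → (49.7512,43.0845) → (43.1716,44.3933) → (36.5920,43.0845) → (31.0141,39.3575) → (27.2871,33.7796) → (25.9783,27.2000) → (27.2871,20.6204) → (31.0141,15.0425) → (36.5920,11.3155) → (43.1716,10.0067) → (49.7512,11.3155) → (55.3291,15.0425) → (59.0561,20.6204) → (60.3649,27.2000) (closed)

[4] `<polygon>` regular polygon, #ff8800→engrave S380 F3182: (76.2780,34.8382) → (97.7091,30.6821) → (93.5530,9.2510) → (72.1219,13.4071) → (76.2780,34.8382) (closed)

[5] `<circle>` circle, #ff8800→engrave S380 F3182: (141.9114,28.3057) → (139.9384,38.2248) → (134.3197,46.6338) → (125.9107,52.2525) → (115.9916,54.2255) → (106.0725,52.2525) → (97.6635,46.6338) → (92.0448,38.2248) → (90.0718,28.3057) → (92.0448,18.3866) → (97.6635,9.9776) → (106.0725,4.3589) → (115.9916,2.3859) → (125.9107,4.3589) → (134.3197,9.9776) → (139.9384,18.3866) → (141.9114,28.3057) (closed)

[6] `<path>` open polyline, #ff8800→engrave S380 F3182: (138.4911,41.3372) → (13.8555,33.6335) → (103.4870,60.2639) → (71.2377,29.1580) → (135.0246,67.1930) → (65.3845,40.2143)

G21
G90
G00 X76.5146 Y33.7471
M4 S380
G1 X74.1069 Y45.8516 F3182
G1 X67.2502 Y56.1133
G1 X56.9885 Y62.9700
G1 X44.8840 Y65.3777
G1 X32.7795 Y62.9700
G1 X22.5178 Y56.1133
G1 X15.6611 Y45.8516
G1 X13.2534 Y33.7471
G1 X15.6611 Y21.6426
G1 X22.5178 Y11.3809
G1 X32.7795 Y4.5242
G1 X44.8840 Y2.1165
G1 X56.9885 Y4.5242
G1 X67.2502 Y11.3809
G1 X74.1069 Y21.6426
G1 X76.5146 Y33.7471
M5
G00 X72.3321 Y56.9591
M4 S380
G1 X144.2750 Y56.9591 F3182
G1 X144.2750 Y44.2324
G1 X72.3321 Y44.2324
G1 X72.3321 Y56.9591
M5
G00 X60.3649 Y27.2000
M4 S380
G1 X59.0561 Y33.7796 F3182
G1 X55.3291 Y39.3575
G1 X49.7512 Y43.0845
G1 X43.1716 Y44.3933
G1 X36.5920 Y43.0845
G1 X31.0141 Y39.3575
G1 X27.2871 Y33.7796
G1 X25.9783 Y27.2000
G1 X27.2871 Y20.6204
G1 X31.0141 Y15.0425
G1 X36.5920 Y11.3155
G1 X43.1716 Y10.0067
G1 X49.7512 Y11.3155
G1 X55.3291 Y15.0425
G1 X59.0561 Y20.6204
G1 X60.3649 Y27.2000
M5
G00 X76.2780 Y34.8382
M4 S380
G1 X97.7091 Y30.6821 F3182
G1 X93.5530 Y9.2510
G1 X72.1219 Y13.4071
G1 X76.2780 Y34.8382
M5
G00 X141.9114 Y28.3057
M4 S380
G1 X139.9384 Y38.2248 F3182
G1 X134.3197 Y46.6338
G1 X125.9107 Y52.2525
G1 X115.9916 Y54.2255
G1 X106.0725 Y52.2525
G1 X97.6635 Y46.6338
G1 X92.0448 Y38.2248
G1 X90.0718 Y28.3057
G1 X92.0448 Y18.3866
G1 X97.6635 Y9.9776
G1 X106.0725 Y4.3589
G1 X115.9916 Y2.3859
G1 X125.9107 Y4.3589
G1 X134.3197 Y9.9776
G1 X139.9384 Y18.3866
G1 X141.9114 Y28.3057
M5
G00 X138.4911 Y41.3372
M4 S380
G1 X13.8555 Y33.6335 F3182
G1 X103.4870 Y60.2639
G1 X71.2377 Y29.1580
G1 X135.0246 Y67.1930
G1 X65.3845 Y40.2143
M5
G00 X0.0000 Y0.0000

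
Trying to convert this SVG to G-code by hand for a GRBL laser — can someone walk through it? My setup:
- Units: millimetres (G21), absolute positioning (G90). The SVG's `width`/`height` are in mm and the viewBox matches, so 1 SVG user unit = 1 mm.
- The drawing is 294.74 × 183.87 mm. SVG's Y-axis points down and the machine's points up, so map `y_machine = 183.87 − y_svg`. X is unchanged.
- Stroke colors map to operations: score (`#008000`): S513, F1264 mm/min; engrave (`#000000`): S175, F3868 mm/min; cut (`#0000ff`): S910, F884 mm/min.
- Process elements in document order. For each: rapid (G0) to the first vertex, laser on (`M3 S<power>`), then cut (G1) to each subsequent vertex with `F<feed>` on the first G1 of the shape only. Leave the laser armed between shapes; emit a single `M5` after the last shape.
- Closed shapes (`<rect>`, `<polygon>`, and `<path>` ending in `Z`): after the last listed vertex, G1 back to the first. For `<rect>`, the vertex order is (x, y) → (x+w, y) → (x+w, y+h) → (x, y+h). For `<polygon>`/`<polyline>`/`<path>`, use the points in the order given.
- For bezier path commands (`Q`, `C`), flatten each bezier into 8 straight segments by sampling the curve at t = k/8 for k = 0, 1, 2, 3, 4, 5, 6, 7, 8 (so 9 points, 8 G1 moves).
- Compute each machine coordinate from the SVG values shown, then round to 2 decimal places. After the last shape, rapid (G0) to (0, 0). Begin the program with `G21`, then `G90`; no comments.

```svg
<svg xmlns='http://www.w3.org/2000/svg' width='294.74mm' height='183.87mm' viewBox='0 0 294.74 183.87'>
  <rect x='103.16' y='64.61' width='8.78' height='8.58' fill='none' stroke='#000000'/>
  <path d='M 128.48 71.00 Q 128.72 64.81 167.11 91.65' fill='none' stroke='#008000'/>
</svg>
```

Since the viewBox matches the mm dimensions, user units are millimetres directly. The only transform is the Y-flip y_m = 183.87 − y_svg.

Shape 1 is a rectangle drawn with `<rect>`. Its stroke #000000 means engrave at S175, F3868. After flipping Y the toolpath is (103.16,119.26) → (111.94,119.26) → (111.94,110.68) → (103.16,110.68) → (103.16,119.26), returning to the start.

Shape 2 is a quadratic bezier drawn with `<path>`. Its stroke #008000 means score at S513, F1264. After flipping Y the toolpath is (128.48,112.87) → (129.14,113.90) → (130.98,113.90) → (134.02,112.87) → (138.26,110.80) → (143.68,107.71) → (150.30,103.58) → (158.11,98.41) → (167.11,92.22).

G21
G90
G0 X103.16 Y119.26
M3 S175
G1 X111.94 Y119.26 F3868
G1 X111.94 Y110.68
G1 X103.16 Y110.68
G1 X103.16 Y119.26
G0 X128.48 Y112.87
M3 S513
G1 X129.14 Y113.90 F1264
G1 X130.98 Y113.90
G1 X134.02 Y112.87
G1 X138.26 Y110.80
G1 X143.68 Y107.71
G1 X150.30 Y103.58
G1 X158.11 Y98.41
G1 X167.11 Y92.22
M5
G0 X0.00 Y0.00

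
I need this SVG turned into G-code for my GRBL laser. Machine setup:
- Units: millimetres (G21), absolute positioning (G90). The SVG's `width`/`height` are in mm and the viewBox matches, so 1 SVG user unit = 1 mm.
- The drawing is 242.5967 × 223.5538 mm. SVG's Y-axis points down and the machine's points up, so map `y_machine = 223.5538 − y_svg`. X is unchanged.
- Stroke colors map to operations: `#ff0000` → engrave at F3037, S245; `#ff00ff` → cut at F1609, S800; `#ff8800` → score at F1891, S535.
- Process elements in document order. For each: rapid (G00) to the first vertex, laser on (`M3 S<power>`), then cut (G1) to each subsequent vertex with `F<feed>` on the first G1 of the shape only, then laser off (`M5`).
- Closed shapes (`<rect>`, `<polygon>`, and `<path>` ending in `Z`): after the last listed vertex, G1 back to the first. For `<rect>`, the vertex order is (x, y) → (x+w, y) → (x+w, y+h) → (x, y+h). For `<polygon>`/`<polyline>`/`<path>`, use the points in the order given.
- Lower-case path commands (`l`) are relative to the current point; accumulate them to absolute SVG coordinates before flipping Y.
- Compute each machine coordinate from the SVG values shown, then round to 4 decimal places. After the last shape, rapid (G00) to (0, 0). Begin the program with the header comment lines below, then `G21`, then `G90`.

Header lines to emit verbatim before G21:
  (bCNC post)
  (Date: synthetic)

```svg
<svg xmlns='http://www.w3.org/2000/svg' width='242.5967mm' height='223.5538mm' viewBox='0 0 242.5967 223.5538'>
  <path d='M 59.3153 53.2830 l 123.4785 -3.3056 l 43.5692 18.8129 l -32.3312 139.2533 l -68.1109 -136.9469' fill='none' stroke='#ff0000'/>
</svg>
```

(bCNC post)
(Date: synthetic)
G21
G90
G00 X59.3153 Y170.2708
M3 S245
G1 X182.7938 Y173.5764 F3037
G1 X226.3630 Y154.7635
G1 X194.0318 Y15.5102
G1 X125.9209 Y152.4571
M5
G00 X0.0000 Y0.0000

viewBox `0 0 242.5967 223.5538` with mm width/height → 1 unit = 1 mm. Flip: y_m = 223.5538 − y_svg.

**Shape 1** — `<path>` open polyline, stroke `#ff0000` → engrave (S245, F3037). Machine vertices: (59.3153,170.2708) → (182.7938,173.5764) → (226.3630,154.7635) → (194.0318,15.5102) → (125.9209,152.4571). Open path.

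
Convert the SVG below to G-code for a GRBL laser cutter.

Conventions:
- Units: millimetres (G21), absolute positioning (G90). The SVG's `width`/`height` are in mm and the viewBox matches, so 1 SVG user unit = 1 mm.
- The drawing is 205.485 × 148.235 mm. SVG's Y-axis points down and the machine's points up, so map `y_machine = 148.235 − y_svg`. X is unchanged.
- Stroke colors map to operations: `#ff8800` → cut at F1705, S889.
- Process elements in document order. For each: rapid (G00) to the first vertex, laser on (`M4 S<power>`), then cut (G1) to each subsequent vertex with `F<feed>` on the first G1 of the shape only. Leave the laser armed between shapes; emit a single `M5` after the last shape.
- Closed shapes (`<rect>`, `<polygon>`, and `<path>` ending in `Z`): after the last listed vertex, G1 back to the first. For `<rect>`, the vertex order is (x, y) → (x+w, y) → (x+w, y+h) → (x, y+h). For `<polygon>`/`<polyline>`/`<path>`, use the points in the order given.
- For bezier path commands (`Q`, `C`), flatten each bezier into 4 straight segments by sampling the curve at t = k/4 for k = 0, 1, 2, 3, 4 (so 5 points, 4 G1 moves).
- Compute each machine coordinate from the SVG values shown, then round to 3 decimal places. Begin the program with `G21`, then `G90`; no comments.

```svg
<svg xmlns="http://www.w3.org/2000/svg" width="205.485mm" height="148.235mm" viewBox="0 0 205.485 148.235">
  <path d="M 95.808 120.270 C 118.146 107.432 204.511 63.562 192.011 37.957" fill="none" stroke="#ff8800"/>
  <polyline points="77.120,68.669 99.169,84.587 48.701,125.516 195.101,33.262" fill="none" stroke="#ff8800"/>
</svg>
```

G21
G90
G00 X95.808 Y27.965
M4 S889
G1 X122.021 Y42.642 F1705
G1 X156.974 Y64.334
G1 X185.394 Y88.420
G1 X192.011 Y110.278
G00 X77.120 Y79.566
M4 S889
G1 X99.169 Y63.648 F1705
G1 X48.701 Y22.719
G1 X195.101 Y114.973
M5

Since the viewBox matches the mm dimensions, user units are millimetres directly. The only transform is the Y-flip y_m = 148.235 − y_svg.

Shape 1 is a cubic bezier drawn with `<path>`. Its stroke #ff8800 means cut at S889, F1705. After flipping Y the toolpath is (95.808,27.965) → (122.021,42.642) → (156.974,64.334) → (185.394,88.420) → (192.011,110.278).

Shape 2 is a open polyline drawn with `<polyline>`. Its stroke #ff8800 means cut at S889, F1705. After flipping Y the toolpath is (77.120,79.566) → (99.169,63.648) → (48.701,22.719) → (195.101,114.973).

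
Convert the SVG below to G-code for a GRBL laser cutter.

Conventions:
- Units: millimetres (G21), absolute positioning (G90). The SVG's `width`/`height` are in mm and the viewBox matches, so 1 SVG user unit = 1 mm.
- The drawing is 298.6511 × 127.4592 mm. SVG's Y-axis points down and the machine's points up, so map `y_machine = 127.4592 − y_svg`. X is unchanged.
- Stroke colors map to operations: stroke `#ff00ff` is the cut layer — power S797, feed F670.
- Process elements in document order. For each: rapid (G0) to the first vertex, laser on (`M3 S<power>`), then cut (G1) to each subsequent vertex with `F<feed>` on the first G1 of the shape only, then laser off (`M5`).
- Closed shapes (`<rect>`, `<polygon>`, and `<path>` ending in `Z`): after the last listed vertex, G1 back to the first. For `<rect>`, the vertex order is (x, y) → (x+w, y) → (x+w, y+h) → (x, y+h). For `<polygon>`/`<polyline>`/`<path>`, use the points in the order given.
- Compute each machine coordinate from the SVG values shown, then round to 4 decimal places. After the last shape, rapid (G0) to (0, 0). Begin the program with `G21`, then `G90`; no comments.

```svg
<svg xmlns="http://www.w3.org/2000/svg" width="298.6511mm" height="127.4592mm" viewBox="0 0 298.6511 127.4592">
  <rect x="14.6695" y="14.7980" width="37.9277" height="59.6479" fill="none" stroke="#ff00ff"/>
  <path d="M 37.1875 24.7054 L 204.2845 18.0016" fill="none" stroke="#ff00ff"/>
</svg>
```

G21
G90
G0 X14.6695 Y112.6612
M3 S797
G1 X52.5972 Y112.6612 F670
G1 X52.5972 Y53.0133
G1 X14.6695 Y53.0133
G1 X14.6695 Y112.6612
M5
G0 X37.1875 Y102.7538
M3 S797
G1 X204.2845 Y109.4576 F670
M5
G0 X0.0000 Y0.0000

1 u = 1 mm; y_m = 127.4592 − y.

[1] `<rect>` rectangle, #ff00ff→cut S797 F670: (14.6695,112.6612) → (52.5972,112.6612) → (52.5972,53.0133) → (14.6695,53.0133) → (14.6695,112.6612) (closed)

[2] `<path>` line segment, #ff00ff→cut S797 F670: (37.1875,102.7538) → (204.2845,109.4576)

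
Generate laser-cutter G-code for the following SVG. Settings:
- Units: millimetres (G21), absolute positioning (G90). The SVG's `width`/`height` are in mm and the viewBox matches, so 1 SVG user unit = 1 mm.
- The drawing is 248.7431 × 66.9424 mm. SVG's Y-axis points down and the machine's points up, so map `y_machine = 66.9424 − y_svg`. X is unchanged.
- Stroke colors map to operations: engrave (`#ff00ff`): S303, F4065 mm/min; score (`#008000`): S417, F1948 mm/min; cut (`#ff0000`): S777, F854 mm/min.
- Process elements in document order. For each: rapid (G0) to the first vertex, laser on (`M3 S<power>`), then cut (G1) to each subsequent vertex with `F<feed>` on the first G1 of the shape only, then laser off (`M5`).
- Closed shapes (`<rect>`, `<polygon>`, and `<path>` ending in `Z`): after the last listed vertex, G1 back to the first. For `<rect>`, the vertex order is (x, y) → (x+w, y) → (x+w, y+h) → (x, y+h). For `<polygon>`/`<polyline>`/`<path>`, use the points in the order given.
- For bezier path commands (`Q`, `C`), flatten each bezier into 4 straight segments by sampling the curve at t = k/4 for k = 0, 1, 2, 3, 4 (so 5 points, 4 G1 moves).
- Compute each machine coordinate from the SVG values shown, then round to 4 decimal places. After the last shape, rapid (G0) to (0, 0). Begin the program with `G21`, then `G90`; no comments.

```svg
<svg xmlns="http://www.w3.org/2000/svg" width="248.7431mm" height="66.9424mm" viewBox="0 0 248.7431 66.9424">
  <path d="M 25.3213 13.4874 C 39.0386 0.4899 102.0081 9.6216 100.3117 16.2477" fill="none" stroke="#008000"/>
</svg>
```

G21
G90
G0 X25.3213 Y53.4550
M3 S417
G1 X43.0641 Y59.4388 F1948
G1 X68.5966 Y59.4337
G1 X91.2391 Y55.7492
G1 X100.3117 Y50.6947
M5
G0 X0.0000 Y0.0000

1 u = 1 mm; y_m = 66.9424 − y.

[1] `<path>` cubic bezier, #008000→score S417 F1948: (25.3213,53.4550) → (43.0641,59.4388) → (68.5966,59.4337) → (91.2391,55.7492) → (100.3117,50.6947)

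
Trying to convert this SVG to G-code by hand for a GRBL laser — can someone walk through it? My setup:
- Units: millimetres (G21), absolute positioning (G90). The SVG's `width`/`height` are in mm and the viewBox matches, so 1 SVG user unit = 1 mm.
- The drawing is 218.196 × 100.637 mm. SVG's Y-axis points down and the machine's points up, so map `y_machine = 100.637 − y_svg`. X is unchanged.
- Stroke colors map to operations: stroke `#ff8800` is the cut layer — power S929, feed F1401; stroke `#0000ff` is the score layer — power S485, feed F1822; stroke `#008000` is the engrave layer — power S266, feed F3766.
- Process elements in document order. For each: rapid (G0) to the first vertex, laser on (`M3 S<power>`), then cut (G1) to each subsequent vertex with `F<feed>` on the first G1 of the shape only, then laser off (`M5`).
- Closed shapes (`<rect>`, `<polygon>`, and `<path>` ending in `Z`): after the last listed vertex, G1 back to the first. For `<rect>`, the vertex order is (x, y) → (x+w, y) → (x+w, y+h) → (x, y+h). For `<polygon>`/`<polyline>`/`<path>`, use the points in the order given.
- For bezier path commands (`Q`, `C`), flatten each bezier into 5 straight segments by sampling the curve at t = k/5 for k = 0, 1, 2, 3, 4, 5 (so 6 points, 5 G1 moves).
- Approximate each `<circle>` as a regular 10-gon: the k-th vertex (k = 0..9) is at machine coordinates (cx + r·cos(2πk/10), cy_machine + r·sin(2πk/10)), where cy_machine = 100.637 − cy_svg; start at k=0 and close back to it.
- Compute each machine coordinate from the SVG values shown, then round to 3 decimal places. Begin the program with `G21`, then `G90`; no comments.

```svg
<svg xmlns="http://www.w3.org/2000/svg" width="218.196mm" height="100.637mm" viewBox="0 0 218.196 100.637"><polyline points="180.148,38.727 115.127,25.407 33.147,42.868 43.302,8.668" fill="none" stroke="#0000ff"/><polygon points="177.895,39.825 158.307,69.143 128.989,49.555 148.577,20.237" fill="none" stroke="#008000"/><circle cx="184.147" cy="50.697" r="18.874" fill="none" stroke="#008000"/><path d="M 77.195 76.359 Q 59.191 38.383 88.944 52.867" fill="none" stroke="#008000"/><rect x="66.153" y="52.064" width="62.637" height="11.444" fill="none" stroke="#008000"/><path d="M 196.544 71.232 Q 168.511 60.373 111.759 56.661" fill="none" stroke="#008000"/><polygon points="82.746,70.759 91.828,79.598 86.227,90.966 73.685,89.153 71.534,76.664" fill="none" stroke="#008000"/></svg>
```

G21
G90
G0 X180.148 Y61.910
M3 S485
G1 X115.127 Y75.230 F1822
G1 X33.147 Y57.769
G1 X43.302 Y91.969
M5
G0 X177.895 Y60.812
M3 S266
G1 X158.307 Y31.494 F3766
G1 X128.989 Y51.082
G1 X148.577 Y80.400
G1 X177.895 Y60.812
M5
G0 X203.021 Y49.940
M3 S266
G1 X199.416 Y61.034 F3766
G1 X189.979 Y67.890
G1 X178.315 Y67.890
G1 X168.878 Y61.034
G1 X165.273 Y49.940
G1 X168.878 Y38.846
G1 X178.315 Y31.990
G1 X189.979 Y31.990
G1 X199.416 Y38.846
G1 X203.021 Y49.940
M5
G0 X77.195 Y24.278
M3 S266
G1 X71.904 Y37.370 F3766
G1 X70.433 Y46.265
G1 X72.783 Y50.964
G1 X78.953 Y51.465
G1 X88.944 Y47.770
M5
G0 X66.153 Y48.573
M3 S266
G1 X128.790 Y48.573 F3766
G1 X128.790 Y37.129
G1 X66.153 Y37.129
G1 X66.153 Y48.573
M5
G0 X196.544 Y29.405
M3 S266
G1 X184.182 Y33.463 F3766
G1 X169.523 Y36.949
G1 X152.566 Y39.863
G1 X133.311 Y42.205
G1 X111.759 Y43.976
M5
G0 X82.746 Y29.878
M3 S266
G1 X91.828 Y21.039 F3766
G1 X86.227 Y9.671
G1 X73.685 Y11.484
G1 X71.534 Y23.973
G1 X82.746 Y29.878
M5

viewBox `0 0 218.196 100.637` with mm width/height → 1 unit = 1 mm. Flip: y_m = 100.637 − y_svg.

**Shape 1** — `<polyline>` open polyline, stroke `#0000ff` → score (S485, F1822). Machine vertices: (180.148,61.910) → (115.127,75.230) → (33.147,57.769) → (43.302,91.969). Open path.

**Shape 2** — `<polygon>` regular polygon, stroke `#008000` → engrave (S266, F3766). Machine vertices: (177.895,60.812) → (158.307,31.494) → (128.989,51.082) → (148.577,80.400) → (177.895,60.812). Closed: final G1 returns to the first vertex.

**Shape 3** — `<circle>` circle, stroke `#008000` → engrave (S266, F3766). Machine vertices: (203.021,49.940) → (199.416,61.034) → (189.979,67.890) → (178.315,67.890) → (168.878,61.034) → (165.273,49.940) → (168.878,38.846) → (178.315,31.990) → (189.979,31.990) → (199.416,38.846) → (203.021,49.940). Closed: final G1 returns to the first vertex.

**Shape 4** — `<path>` quadratic bezier, stroke `#008000` → engrave (S266, F3766). Control points (SVG): P0=(77.195,76.359), P1=(59.191,38.383), P2=(88.944,52.867); sampled at t=k/5. Machine vertices: (77.195,24.278) → (71.904,37.370) → (70.433,46.265) → (72.783,50.964) → (78.953,51.465) → (88.944,47.770). Open path.

**Shape 5** — `<rect>` rectangle, stroke `#008000` → engrave (S266, F3766). Machine vertices: (66.153,48.573) → (128.790,48.573) → (128.790,37.129) → (66.153,37.129) → (66.153,48.573). Closed: final G1 returns to the first vertex.

**Shape 6** — `<path>` quadratic bezier, stroke `#008000` → engrave (S266, F3766). Control points (SVG): P0=(196.544,71.232), P1=(168.511,60.373), P2=(111.759,56.661); sampled at t=k/5. Machine vertices: (196.544,29.405) → (184.182,33.463) → (169.523,36.949) → (152.566,39.863) → (133.311,42.205) → (111.759,43.976). Open path.

**Shape 7** — `<polygon>` regular polygon, stroke `#008000` → engrave (S266, F3766). Machine vertices: (82.746,29.878) → (91.828,21.039) → (86.227,9.671) → (73.685,11.484) → (71.534,23.973) → (82.746,29.878). Closed: final G1 returns to the first vertex.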